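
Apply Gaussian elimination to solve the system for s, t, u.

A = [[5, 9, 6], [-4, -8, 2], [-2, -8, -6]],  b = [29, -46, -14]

Forward elimination on [A|b]:
R2 <- R2 - (-4/5)*R1:  [      0    -4/5    34/5  -114/5 ]
R3 <- R3 - (-2/5)*R1:  [     0  -22/5  -18/5  -12/5 ]
R3 <- R3 - (11/2)*R2:  [   0    0  -41  123 ]
Row echelon form:
[ 5     9     6  |      29 ]
[ 0  -4/5  34/5  |  -114/5 ]
[ 0     0   -41  |     123 ]
Back-substitution:
u = (123) / -41 = -3
t = (-114/5 - (34/5)*(-3)) / (-4/5) = 3
s = (29 - (9)*(3) - (6)*(-3)) / 5 = 4

(4, 3, -3)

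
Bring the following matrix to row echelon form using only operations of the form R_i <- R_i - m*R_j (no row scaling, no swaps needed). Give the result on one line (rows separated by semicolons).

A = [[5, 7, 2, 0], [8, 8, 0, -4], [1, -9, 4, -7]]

REF = [5 7 2 0; 0 -16/5 -16/5 -4; 0 0 14 6]

Forward elimination:
R2 <- R2 - (8/5)*R1:  [     0  -16/5  -16/5     -4 ]
R3 <- R3 - (1/5)*R1:  [     0  -52/5   18/5     -7 ]
R3 <- R3 - (13/4)*R2:  [  0   0  14   6 ]
Row echelon form:
[ 5      7      2   0 ]
[ 0  -16/5  -16/5  -4 ]
[ 0      0     14   6 ]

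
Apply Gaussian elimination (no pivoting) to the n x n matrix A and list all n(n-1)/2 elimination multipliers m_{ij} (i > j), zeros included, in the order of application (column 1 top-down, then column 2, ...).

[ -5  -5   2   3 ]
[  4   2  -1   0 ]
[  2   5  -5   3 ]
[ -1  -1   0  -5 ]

multipliers: -4/5, -2/5, 1/5, -3/2, 0, 4/33

Forward elimination:
R2 <- R2 - (-4/5)*R1:  [    0    -2   3/5  12/5 ]
R3 <- R3 - (-2/5)*R1:  [     0      3  -21/5   21/5 ]
R4 <- R4 - (1/5)*R1:  [     0      0   -2/5  -28/5 ]
R3 <- R3 - (-3/2)*R2:  [      0       0  -33/10    39/5 ]
R4: entry in column 2 is already 0 -> m_{42} = 0 (no row operation needed)
R4 <- R4 - (4/33)*R3:  [      0       0       0  -72/11 ]
Multipliers (in order of application): m_{21} = -4/5, m_{31} = -2/5, m_{41} = 1/5, m_{32} = -3/2, m_{42} = 0, m_{43} = 4/33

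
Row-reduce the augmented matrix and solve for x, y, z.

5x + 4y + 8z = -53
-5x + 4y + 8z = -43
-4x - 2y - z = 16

Forward elimination on [A|b]:
R2 <- R2 - (-1)*R1:  [   0    8   16  -96 ]
R3 <- R3 - (-4/5)*R1:  [      0     6/5    27/5  -132/5 ]
R3 <- R3 - (3/20)*R2:  [   0    0    3  -12 ]
Row echelon form:
[ 5  4   8  |  -53 ]
[ 0  8  16  |  -96 ]
[ 0  0   3  |  -12 ]
Back-substitution:
z = (-12) / 3 = -4
y = (-96 - (16)*(-4)) / 8 = -4
x = (-53 - (4)*(-4) - (8)*(-4)) / 5 = -1

(-1, -4, -4)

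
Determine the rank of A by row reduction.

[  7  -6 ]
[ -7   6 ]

Row reduction:
R2 <- R2 - (-1)*R1:  [ 0  0 ]
Row echelon form:
[ 7  -6 ]
[ 0   0 ]
Nonzero rows / pivot columns: 1

rank(A) = 1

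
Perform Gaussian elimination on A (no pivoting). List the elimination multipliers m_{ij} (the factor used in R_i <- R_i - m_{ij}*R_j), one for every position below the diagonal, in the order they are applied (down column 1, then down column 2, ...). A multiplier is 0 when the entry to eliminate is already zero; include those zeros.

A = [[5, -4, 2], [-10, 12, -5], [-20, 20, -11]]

Forward elimination:
R2 <- R2 - (-2)*R1:  [  0   4  -1 ]
R3 <- R3 - (-4)*R1:  [  0   4  -3 ]
R3 <- R3 - (1)*R2:  [  0   0  -2 ]
Multipliers (in order of application): m_{21} = -2, m_{31} = -4, m_{32} = 1

multipliers: -2, -4, 1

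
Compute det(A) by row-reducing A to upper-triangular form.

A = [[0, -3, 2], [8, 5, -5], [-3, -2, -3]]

Forward elimination:
R1 <-> R2   (pivot in column 1 was zero)
[  8   5  -5 ]
[  0  -3   2 ]
[ -3  -2  -3 ]
R3 <- R3 - (-3/8)*R1:  [     0   -1/8  -39/8 ]
R3 <- R3 - (1/24)*R2:  [       0        0  -119/24 ]
Upper-triangular form:
[ 8   5       -5 ]
[ 0  -3        2 ]
[ 0   0  -119/24 ]
det(A) = (-1)^1 * (8) * (-3) * (-119/24) = -119  (1 row swap -> sign -1)

det(A) = -119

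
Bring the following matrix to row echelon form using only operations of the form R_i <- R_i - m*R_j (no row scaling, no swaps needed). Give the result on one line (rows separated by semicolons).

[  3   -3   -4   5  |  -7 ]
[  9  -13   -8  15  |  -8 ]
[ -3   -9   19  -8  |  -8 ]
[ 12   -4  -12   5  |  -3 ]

Forward elimination:
R2 <- R2 - (3)*R1:  [  0  -4   4   0  13 ]
R3 <- R3 - (-1)*R1:  [   0  -12   15   -3  -15 ]
R4 <- R4 - (4)*R1:  [   0    8    4  -15   25 ]
R3 <- R3 - (3)*R2:  [   0    0    3   -3  -54 ]
R4 <- R4 - (-2)*R2:  [   0    0   12  -15   51 ]
R4 <- R4 - (4)*R3:  [   0    0    0   -3  267 ]
Row echelon form:
[ 3  -3  -4   5  |   -7 ]
[ 0  -4   4   0  |   13 ]
[ 0   0   3  -3  |  -54 ]
[ 0   0   0  -3  |  267 ]

REF = [3 -3 -4 5 -7; 0 -4 4 0 13; 0 0 3 -3 -54; 0 0 0 -3 267]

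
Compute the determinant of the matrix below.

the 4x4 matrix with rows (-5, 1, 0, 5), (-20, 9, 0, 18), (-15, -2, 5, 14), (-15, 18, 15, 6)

Forward elimination:
R2 <- R2 - (4)*R1:  [  0   5   0  -2 ]
R3 <- R3 - (3)*R1:  [  0  -5   5  -1 ]
R4 <- R4 - (3)*R1:  [  0  15  15  -9 ]
R3 <- R3 - (-1)*R2:  [  0   0   5  -3 ]
R4 <- R4 - (3)*R2:  [  0   0  15  -3 ]
R4 <- R4 - (3)*R3:  [ 0  0  0  6 ]
Upper-triangular form:
[ -5  1  0   5 ]
[  0  5  0  -2 ]
[  0  0  5  -3 ]
[  0  0  0   6 ]
det(A) = (-1)^0 * (-5) * (5) * (5) * (6) = -750  (0 row swaps -> sign +1)

det(A) = -750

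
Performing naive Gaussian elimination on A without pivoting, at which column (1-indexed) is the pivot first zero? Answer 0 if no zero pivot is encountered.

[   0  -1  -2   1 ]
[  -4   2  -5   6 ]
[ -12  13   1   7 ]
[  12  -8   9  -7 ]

first zero-pivot column = 1

Naive forward elimination:
Pivot entry (1,1) is zero but row 2 has -4 in column 1 -> naive elimination stops; a row interchange (e.g. R1 <-> R2) would be required here.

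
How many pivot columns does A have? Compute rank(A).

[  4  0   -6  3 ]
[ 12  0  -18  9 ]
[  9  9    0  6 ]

rank(A) = 2

Row reduction:
R2 <- R2 - (3)*R1:  [ 0  0  0  0 ]
R3 <- R3 - (9/4)*R1:  [    0     9  27/2  -3/4 ]
R2 <-> R3   (pivot in column 2 was zero)
[ 4  0    -6     3 ]
[ 0  9  27/2  -3/4 ]
[ 0  0     0     0 ]
Row echelon form:
[ 4  0    -6     3 ]
[ 0  9  27/2  -3/4 ]
[ 0  0     0     0 ]
Nonzero rows / pivot columns: 2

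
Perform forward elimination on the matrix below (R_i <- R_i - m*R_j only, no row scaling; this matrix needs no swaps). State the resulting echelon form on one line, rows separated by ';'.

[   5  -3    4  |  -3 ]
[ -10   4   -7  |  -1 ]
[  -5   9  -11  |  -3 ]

Forward elimination:
R2 <- R2 - (-2)*R1:  [  0  -2   1  -7 ]
R3 <- R3 - (-1)*R1:  [  0   6  -7  -6 ]
R3 <- R3 - (-3)*R2:  [   0    0   -4  -27 ]
Row echelon form:
[ 5  -3   4  |   -3 ]
[ 0  -2   1  |   -7 ]
[ 0   0  -4  |  -27 ]

REF = [5 -3 4 -3; 0 -2 1 -7; 0 0 -4 -27]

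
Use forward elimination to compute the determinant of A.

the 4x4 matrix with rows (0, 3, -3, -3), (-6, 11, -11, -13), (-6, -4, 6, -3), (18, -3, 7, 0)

det(A) = 36

Forward elimination:
R1 <-> R2   (pivot in column 1 was zero)
[ -6  11  -11  -13 ]
[  0   3   -3   -3 ]
[ -6  -4    6   -3 ]
[ 18  -3    7    0 ]
R3 <- R3 - (1)*R1:  [   0  -15   17   10 ]
R4 <- R4 - (-3)*R1:  [   0   30  -26  -39 ]
R3 <- R3 - (-5)*R2:  [  0   0   2  -5 ]
R4 <- R4 - (10)*R2:  [  0   0   4  -9 ]
R4 <- R4 - (2)*R3:  [ 0  0  0  1 ]
Upper-triangular form:
[ -6  11  -11  -13 ]
[  0   3   -3   -3 ]
[  0   0    2   -5 ]
[  0   0    0    1 ]
det(A) = (-1)^1 * (-6) * (3) * (2) * (1) = 36  (1 row swap -> sign -1)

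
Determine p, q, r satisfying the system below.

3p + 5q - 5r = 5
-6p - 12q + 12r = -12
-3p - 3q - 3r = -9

Forward elimination on [A|b]:
R2 <- R2 - (-2)*R1:  [  0  -2   2  -2 ]
R3 <- R3 - (-1)*R1:  [  0   2  -8  -4 ]
R3 <- R3 - (-1)*R2:  [  0   0  -6  -6 ]
Row echelon form:
[ 3   5  -5  |   5 ]
[ 0  -2   2  |  -2 ]
[ 0   0  -6  |  -6 ]
Back-substitution:
r = (-6) / -6 = 1
q = (-2 - (2)*(1)) / -2 = 2
p = (5 - (5)*(2) - (-5)*(1)) / 3 = 0

(0, 2, 1)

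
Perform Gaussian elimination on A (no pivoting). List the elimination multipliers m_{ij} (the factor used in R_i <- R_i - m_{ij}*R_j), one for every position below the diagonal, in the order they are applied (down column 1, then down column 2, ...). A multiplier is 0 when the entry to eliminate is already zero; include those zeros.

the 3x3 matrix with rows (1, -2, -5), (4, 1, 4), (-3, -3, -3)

Forward elimination:
R2 <- R2 - (4)*R1:  [  0   9  24 ]
R3 <- R3 - (-3)*R1:  [   0   -9  -18 ]
R3 <- R3 - (-1)*R2:  [ 0  0  6 ]
Multipliers (in order of application): m_{21} = 4, m_{31} = -3, m_{32} = -1

multipliers: 4, -3, -1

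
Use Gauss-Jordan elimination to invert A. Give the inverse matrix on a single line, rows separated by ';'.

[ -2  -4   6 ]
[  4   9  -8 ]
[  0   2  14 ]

inverse = [-71/6 -17/3 11/6; 14/3 7/3 -2/3; -2/3 -1/3 1/6]

Gauss-Jordan on [A | I]:
R1 <- (1/-2)*R1:  [    1     2    -3  |  -1/2     0     0 ]
R2 <- R2 - (4)*R1:  [ 0  1  4  |  2  1  0 ]
R1 <- R1 - (2)*R2:  [    1     0   -11  |  -9/2    -2     0 ]
R3 <- R3 - (2)*R2:  [  0   0   6  |  -4  -2   1 ]
R3 <- (1/6)*R3:  [    0     0     1  |  -2/3  -1/3   1/6 ]
R1 <- R1 - (-11)*R3:  [     1      0      0  |  -71/6  -17/3   11/6 ]
R2 <- R2 - (4)*R3:  [    0     1     0  |  14/3   7/3  -2/3 ]
Right block of [I | A^{-1}] is the inverse:
[ -71/6  -17/3  11/6 ]
[  14/3    7/3  -2/3 ]
[  -2/3   -1/3   1/6 ]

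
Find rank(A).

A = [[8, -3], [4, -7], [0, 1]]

rank(A) = 2

Row reduction:
R2 <- R2 - (1/2)*R1:  [     0  -11/2 ]
R3 <- R3 - (-2/11)*R2:  [ 0  0 ]
Row echelon form:
[ 8     -3 ]
[ 0  -11/2 ]
[ 0      0 ]
Nonzero rows / pivot columns: 2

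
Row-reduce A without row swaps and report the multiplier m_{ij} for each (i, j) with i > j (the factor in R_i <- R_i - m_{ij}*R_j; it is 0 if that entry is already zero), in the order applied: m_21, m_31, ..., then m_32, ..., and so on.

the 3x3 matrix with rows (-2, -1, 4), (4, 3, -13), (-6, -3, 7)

multipliers: -2, 3, 0

Forward elimination:
R2 <- R2 - (-2)*R1:  [  0   1  -5 ]
R3 <- R3 - (3)*R1:  [  0   0  -5 ]
R3: entry in column 2 is already 0 -> m_{32} = 0 (no row operation needed)
Multipliers (in order of application): m_{21} = -2, m_{31} = 3, m_{32} = 0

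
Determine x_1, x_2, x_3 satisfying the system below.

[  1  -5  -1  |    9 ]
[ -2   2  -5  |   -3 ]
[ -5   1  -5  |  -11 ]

Forward elimination on [A|b]:
R2 <- R2 - (-2)*R1:  [  0  -8  -7  15 ]
R3 <- R3 - (-5)*R1:  [   0  -24  -10   34 ]
R3 <- R3 - (3)*R2:  [   0    0   11  -11 ]
Row echelon form:
[ 1  -5  -1  |    9 ]
[ 0  -8  -7  |   15 ]
[ 0   0  11  |  -11 ]
Back-substitution:
x_3 = (-11) / 11 = -1
x_2 = (15 - (-7)*(-1)) / -8 = -1
x_1 = (9 - (-5)*(-1) - (-1)*(-1)) / 1 = 3

(3, -1, -1)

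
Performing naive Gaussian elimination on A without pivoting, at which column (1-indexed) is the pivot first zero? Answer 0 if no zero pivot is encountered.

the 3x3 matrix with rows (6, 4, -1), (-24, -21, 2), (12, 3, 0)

Naive forward elimination:
R2 <- R2 - (-4)*R1:  [  0  -5  -2 ]
R3 <- R3 - (2)*R1:  [  0  -5   2 ]
R3 <- R3 - (1)*R2:  [ 0  0  4 ]
All pivots nonzero; naive elimination completes without hitting a zero pivot.

first zero-pivot column = 0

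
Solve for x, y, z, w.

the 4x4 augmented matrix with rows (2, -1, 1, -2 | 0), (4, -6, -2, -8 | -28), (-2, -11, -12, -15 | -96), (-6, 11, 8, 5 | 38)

Forward elimination on [A|b]:
R2 <- R2 - (2)*R1:  [   0   -4   -4   -4  -28 ]
R3 <- R3 - (-1)*R1:  [   0  -12  -11  -17  -96 ]
R4 <- R4 - (-3)*R1:  [  0   8  11  -1  38 ]
R3 <- R3 - (3)*R2:  [   0    0    1   -5  -12 ]
R4 <- R4 - (-2)*R2:  [   0    0    3   -9  -18 ]
R4 <- R4 - (3)*R3:  [  0   0   0   6  18 ]
Row echelon form:
[ 2  -1   1  -2  |    0 ]
[ 0  -4  -4  -4  |  -28 ]
[ 0   0   1  -5  |  -12 ]
[ 0   0   0   6  |   18 ]
Back-substitution:
w = (18) / 6 = 3
z = (-12 - (-5)*(3)) / 1 = 3
y = (-28 - (-4)*(3) - (-4)*(3)) / -4 = 1
x = (0 - (-1)*(1) - (1)*(3) - (-2)*(3)) / 2 = 2

(2, 1, 3, 3)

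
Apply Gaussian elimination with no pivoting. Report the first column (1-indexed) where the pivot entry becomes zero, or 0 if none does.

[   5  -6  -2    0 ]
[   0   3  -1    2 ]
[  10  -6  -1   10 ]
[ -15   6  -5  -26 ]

Naive forward elimination:
R3 <- R3 - (2)*R1:  [  0   6   3  10 ]
R4 <- R4 - (-3)*R1:  [   0  -12  -11  -26 ]
R3 <- R3 - (2)*R2:  [ 0  0  5  6 ]
R4 <- R4 - (-4)*R2:  [   0    0  -15  -18 ]
R4 <- R4 - (-3)*R3:  [ 0  0  0  0 ]
Matrix at this point:
[ 5  -6  -2  0 ]
[ 0   3  -1  2 ]
[ 0   0   5  6 ]
[ 0   0   0  0 ]
Pivot entry (4,4) in the last row is zero and there are no rows below to swap with -> zero pivot in column 4 (A is singular).

first zero-pivot column = 4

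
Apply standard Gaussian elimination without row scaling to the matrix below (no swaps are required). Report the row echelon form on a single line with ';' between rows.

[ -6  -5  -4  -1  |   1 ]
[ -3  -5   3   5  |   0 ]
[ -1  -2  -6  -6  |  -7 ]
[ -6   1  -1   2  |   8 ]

Forward elimination:
R2 <- R2 - (1/2)*R1:  [    0  -5/2     5  11/2  -1/2 ]
R3 <- R3 - (1/6)*R1:  [     0   -7/6  -16/3  -35/6  -43/6 ]
R4 <- R4 - (1)*R1:  [ 0  6  3  3  7 ]
R3 <- R3 - (7/15)*R2:  [       0        0    -23/3    -42/5  -104/15 ]
R4 <- R4 - (-12/5)*R2:  [    0     0    15  81/5  29/5 ]
R4 <- R4 - (-45/23)*R3:  [        0         0         0   -27/115  -893/115 ]
Row echelon form:
[ -6    -5     -4       -1  |         1 ]
[  0  -5/2      5     11/2  |      -1/2 ]
[  0     0  -23/3    -42/5  |   -104/15 ]
[  0     0      0  -27/115  |  -893/115 ]

REF = [-6 -5 -4 -1 1; 0 -5/2 5 11/2 -1/2; 0 0 -23/3 -42/5 -104/15; 0 0 0 -27/115 -893/115]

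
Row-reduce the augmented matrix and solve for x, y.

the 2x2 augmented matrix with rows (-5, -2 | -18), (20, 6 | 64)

(2, 4)

Forward elimination on [A|b]:
R2 <- R2 - (-4)*R1:  [  0  -2  -8 ]
Row echelon form:
[ -5  -2  |  -18 ]
[  0  -2  |   -8 ]
Back-substitution:
y = (-8) / -2 = 4
x = (-18 - (-2)*(4)) / -5 = 2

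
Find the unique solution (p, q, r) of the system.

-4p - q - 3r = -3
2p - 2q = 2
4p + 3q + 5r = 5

Forward elimination on [A|b]:
R2 <- R2 - (-1/2)*R1:  [    0  -5/2  -3/2   1/2 ]
R3 <- R3 - (-1)*R1:  [ 0  2  2  2 ]
R3 <- R3 - (-4/5)*R2:  [    0     0   4/5  12/5 ]
Row echelon form:
[ -4    -1    -3  |    -3 ]
[  0  -5/2  -3/2  |   1/2 ]
[  0     0   4/5  |  12/5 ]
Back-substitution:
r = (12/5) / (4/5) = 3
q = (1/2 - (-3/2)*(3)) / (-5/2) = -2
p = (-3 - (-1)*(-2) - (-3)*(3)) / -4 = -1

(-1, -2, 3)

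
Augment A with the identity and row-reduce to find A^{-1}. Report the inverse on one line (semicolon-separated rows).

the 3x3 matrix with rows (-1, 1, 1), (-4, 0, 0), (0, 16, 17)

inverse = [0 -1/4 0; 17 -17/4 -1; -16 4 1]

Gauss-Jordan on [A | I]:
R1 <- (1/-1)*R1:  [  1  -1  -1  |  -1   0   0 ]
R2 <- R2 - (-4)*R1:  [  0  -4  -4  |  -4   1   0 ]
R2 <- (1/-4)*R2:  [    0     1     1  |     1  -1/4     0 ]
R1 <- R1 - (-1)*R2:  [    1     0     0  |     0  -1/4     0 ]
R3 <- R3 - (16)*R2:  [   0    0    1  |  -16    4    1 ]
R2 <- R2 - (1)*R3:  [     0      1      0  |     17  -17/4     -1 ]
Right block of [I | A^{-1}] is the inverse:
[   0   -1/4   0 ]
[  17  -17/4  -1 ]
[ -16      4   1 ]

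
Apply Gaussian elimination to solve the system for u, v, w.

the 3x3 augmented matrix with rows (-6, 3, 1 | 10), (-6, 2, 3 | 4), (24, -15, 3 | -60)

Forward elimination on [A|b]:
R2 <- R2 - (1)*R1:  [  0  -1   2  -6 ]
R3 <- R3 - (-4)*R1:  [   0   -3    7  -20 ]
R3 <- R3 - (3)*R2:  [  0   0   1  -2 ]
Row echelon form:
[ -6   3  1  |  10 ]
[  0  -1  2  |  -6 ]
[  0   0  1  |  -2 ]
Back-substitution:
w = (-2) / 1 = -2
v = (-6 - (2)*(-2)) / -1 = 2
u = (10 - (3)*(2) - (1)*(-2)) / -6 = -1

(-1, 2, -2)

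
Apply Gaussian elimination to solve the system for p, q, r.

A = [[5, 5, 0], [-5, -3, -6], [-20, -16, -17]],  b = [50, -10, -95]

Forward elimination on [A|b]:
R2 <- R2 - (-1)*R1:  [  0   2  -6  40 ]
R3 <- R3 - (-4)*R1:  [   0    4  -17  105 ]
R3 <- R3 - (2)*R2:  [  0   0  -5  25 ]
Row echelon form:
[ 5  5   0  |  50 ]
[ 0  2  -6  |  40 ]
[ 0  0  -5  |  25 ]
Back-substitution:
r = (25) / -5 = -5
q = (40 - (-6)*(-5)) / 2 = 5
p = (50 - (5)*(5)) / 5 = 5

(5, 5, -5)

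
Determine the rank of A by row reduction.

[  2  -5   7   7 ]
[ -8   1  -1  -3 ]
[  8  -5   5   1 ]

rank(A) = 3

Row reduction:
R2 <- R2 - (-4)*R1:  [   0  -19   27   25 ]
R3 <- R3 - (4)*R1:  [   0   15  -23  -27 ]
R3 <- R3 - (-15/19)*R2:  [       0        0   -32/19  -138/19 ]
Row echelon form:
[ 2   -5       7        7 ]
[ 0  -19      27       25 ]
[ 0    0  -32/19  -138/19 ]
Nonzero rows / pivot columns: 3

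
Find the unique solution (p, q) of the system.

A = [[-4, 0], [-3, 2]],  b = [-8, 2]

Forward elimination on [A|b]:
R2 <- R2 - (3/4)*R1:  [ 0  2  8 ]
Row echelon form:
[ -4  0  |  -8 ]
[  0  2  |   8 ]
Back-substitution:
q = (8) / 2 = 4
p = (-8) / -4 = 2

(2, 4)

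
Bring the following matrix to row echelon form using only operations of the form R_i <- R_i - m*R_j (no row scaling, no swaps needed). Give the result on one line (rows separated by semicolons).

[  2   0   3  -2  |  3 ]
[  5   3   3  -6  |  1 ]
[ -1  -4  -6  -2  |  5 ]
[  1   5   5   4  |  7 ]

Forward elimination:
R2 <- R2 - (5/2)*R1:  [     0      3   -9/2     -1  -13/2 ]
R3 <- R3 - (-1/2)*R1:  [    0    -4  -9/2    -3  13/2 ]
R4 <- R4 - (1/2)*R1:  [    0     5   7/2     5  11/2 ]
R3 <- R3 - (-4/3)*R2:  [     0      0  -21/2  -13/3  -13/6 ]
R4 <- R4 - (5/3)*R2:  [    0     0    11  20/3  49/3 ]
R4 <- R4 - (-22/21)*R3:  [      0       0       0  134/63  886/63 ]
Row echelon form:
[ 2  0      3      -2  |       3 ]
[ 0  3   -9/2      -1  |   -13/2 ]
[ 0  0  -21/2   -13/3  |   -13/6 ]
[ 0  0      0  134/63  |  886/63 ]

REF = [2 0 3 -2 3; 0 3 -9/2 -1 -13/2; 0 0 -21/2 -13/3 -13/6; 0 0 0 134/63 886/63]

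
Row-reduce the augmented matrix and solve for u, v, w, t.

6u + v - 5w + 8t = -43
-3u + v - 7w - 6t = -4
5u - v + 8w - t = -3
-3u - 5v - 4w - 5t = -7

Forward elimination on [A|b]:
R2 <- R2 - (-1/2)*R1:  [     0    3/2  -19/2     -2  -51/2 ]
R3 <- R3 - (5/6)*R1:  [     0  -11/6   73/6  -23/3  197/6 ]
R4 <- R4 - (-1/2)*R1:  [     0   -9/2  -13/2     -1  -57/2 ]
R3 <- R3 - (-11/9)*R2:  [     0      0    5/9  -91/9    5/3 ]
R4 <- R4 - (-3)*R2:  [    0     0   -35    -7  -105 ]
R4 <- R4 - (-63)*R3:  [    0     0     0  -644     0 ]
Row echelon form:
[ 6    1     -5      8  |    -43 ]
[ 0  3/2  -19/2     -2  |  -51/2 ]
[ 0    0    5/9  -91/9  |    5/3 ]
[ 0    0      0   -644  |      0 ]
Back-substitution:
t = (0) / -644 = 0
w = (5/3 - (-91/9)*(0)) / (5/9) = 3
v = (-51/2 - (-19/2)*(3) - (-2)*(0)) / (3/2) = 2
u = (-43 - (1)*(2) - (-5)*(3) - (8)*(0)) / 6 = -5

(-5, 2, 3, 0)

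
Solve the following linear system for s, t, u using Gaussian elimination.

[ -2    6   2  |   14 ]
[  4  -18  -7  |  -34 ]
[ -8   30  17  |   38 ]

Forward elimination on [A|b]:
R2 <- R2 - (-2)*R1:  [  0  -6  -3  -6 ]
R3 <- R3 - (4)*R1:  [   0    6    9  -18 ]
R3 <- R3 - (-1)*R2:  [   0    0    6  -24 ]
Row echelon form:
[ -2   6   2  |   14 ]
[  0  -6  -3  |   -6 ]
[  0   0   6  |  -24 ]
Back-substitution:
u = (-24) / 6 = -4
t = (-6 - (-3)*(-4)) / -6 = 3
s = (14 - (6)*(3) - (2)*(-4)) / -2 = -2

(-2, 3, -4)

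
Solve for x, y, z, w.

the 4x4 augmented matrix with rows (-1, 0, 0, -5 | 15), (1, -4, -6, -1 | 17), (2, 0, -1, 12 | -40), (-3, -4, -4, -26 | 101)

Forward elimination on [A|b]:
R2 <- R2 - (-1)*R1:  [  0  -4  -6  -6  32 ]
R3 <- R3 - (-2)*R1:  [   0    0   -1    2  -10 ]
R4 <- R4 - (3)*R1:  [   0   -4   -4  -11   56 ]
R4 <- R4 - (1)*R2:  [  0   0   2  -5  24 ]
R4 <- R4 - (-2)*R3:  [  0   0   0  -1   4 ]
Row echelon form:
[ -1   0   0  -5  |   15 ]
[  0  -4  -6  -6  |   32 ]
[  0   0  -1   2  |  -10 ]
[  0   0   0  -1  |    4 ]
Back-substitution:
w = (4) / -1 = -4
z = (-10 - (2)*(-4)) / -1 = 2
y = (32 - (-6)*(2) - (-6)*(-4)) / -4 = -5
x = (15 - (-5)*(-4)) / -1 = 5

(5, -5, 2, -4)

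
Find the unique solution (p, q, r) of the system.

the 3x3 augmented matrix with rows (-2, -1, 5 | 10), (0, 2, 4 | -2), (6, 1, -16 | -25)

Forward elimination on [A|b]:
R3 <- R3 - (-3)*R1:  [  0  -2  -1   5 ]
R3 <- R3 - (-1)*R2:  [ 0  0  3  3 ]
Row echelon form:
[ -2  -1  5  |  10 ]
[  0   2  4  |  -2 ]
[  0   0  3  |   3 ]
Back-substitution:
r = (3) / 3 = 1
q = (-2 - (4)*(1)) / 2 = -3
p = (10 - (-1)*(-3) - (5)*(1)) / -2 = -1

(-1, -3, 1)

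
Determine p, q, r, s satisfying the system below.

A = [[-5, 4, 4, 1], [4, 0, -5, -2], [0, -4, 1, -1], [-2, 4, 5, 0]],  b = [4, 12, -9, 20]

(3, 4, 2, -5)

Forward elimination on [A|b]:
R2 <- R2 - (-4/5)*R1:  [    0  16/5  -9/5  -6/5  76/5 ]
R4 <- R4 - (2/5)*R1:  [    0  12/5  17/5  -2/5  92/5 ]
R3 <- R3 - (-5/4)*R2:  [    0     0  -5/4  -5/2    10 ]
R4 <- R4 - (3/4)*R2:  [    0     0  19/4   1/2     7 ]
R4 <- R4 - (-19/5)*R3:  [  0   0   0  -9  45 ]
Row echelon form:
[ -5     4     4     1  |     4 ]
[  0  16/5  -9/5  -6/5  |  76/5 ]
[  0     0  -5/4  -5/2  |    10 ]
[  0     0     0    -9  |    45 ]
Back-substitution:
s = (45) / -9 = -5
r = (10 - (-5/2)*(-5)) / (-5/4) = 2
q = (76/5 - (-9/5)*(2) - (-6/5)*(-5)) / (16/5) = 4
p = (4 - (4)*(4) - (4)*(2) - (1)*(-5)) / -5 = 3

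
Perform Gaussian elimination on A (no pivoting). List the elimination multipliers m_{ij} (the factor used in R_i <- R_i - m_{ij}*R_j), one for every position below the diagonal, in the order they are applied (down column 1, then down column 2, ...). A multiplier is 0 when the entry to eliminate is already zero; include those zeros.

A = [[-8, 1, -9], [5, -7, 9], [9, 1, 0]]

multipliers: -5/8, -9/8, -1/3

Forward elimination:
R2 <- R2 - (-5/8)*R1:  [     0  -51/8   27/8 ]
R3 <- R3 - (-9/8)*R1:  [     0   17/8  -81/8 ]
R3 <- R3 - (-1/3)*R2:  [  0   0  -9 ]
Multipliers (in order of application): m_{21} = -5/8, m_{31} = -9/8, m_{32} = -1/3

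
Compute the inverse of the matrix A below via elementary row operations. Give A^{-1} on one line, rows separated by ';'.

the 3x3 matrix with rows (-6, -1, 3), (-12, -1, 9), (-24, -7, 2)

Gauss-Jordan on [A | I]:
R1 <- (1/-6)*R1:  [    1   1/6  -1/2  |  -1/6     0     0 ]
R2 <- R2 - (-12)*R1:  [  0   1   3  |  -2   1   0 ]
R3 <- R3 - (-24)*R1:  [   0   -3  -10  |   -4    0    1 ]
R1 <- R1 - (1/6)*R2:  [    1     0    -1  |   1/6  -1/6     0 ]
R3 <- R3 - (-3)*R2:  [   0    0   -1  |  -10    3    1 ]
R3 <- (1/-1)*R3:  [  0   0   1  |  10  -3  -1 ]
R1 <- R1 - (-1)*R3:  [     1      0      0  |   61/6  -19/6     -1 ]
R2 <- R2 - (3)*R3:  [   0    1    0  |  -32   10    3 ]
Right block of [I | A^{-1}] is the inverse:
[ 61/6  -19/6  -1 ]
[  -32     10   3 ]
[   10     -3  -1 ]

inverse = [61/6 -19/6 -1; -32 10 3; 10 -3 -1]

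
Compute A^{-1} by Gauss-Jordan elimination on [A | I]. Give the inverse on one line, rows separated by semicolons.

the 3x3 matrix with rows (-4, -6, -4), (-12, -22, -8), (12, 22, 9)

Gauss-Jordan on [A | I]:
R1 <- (1/-4)*R1:  [    1   3/2     1  |  -1/4     0     0 ]
R2 <- R2 - (-12)*R1:  [  0  -4   4  |  -3   1   0 ]
R3 <- R3 - (12)*R1:  [  0   4  -3  |   3   0   1 ]
R2 <- (1/-4)*R2:  [    0     1    -1  |   3/4  -1/4     0 ]
R1 <- R1 - (3/2)*R2:  [     1      0    5/2  |  -11/8    3/8      0 ]
R3 <- R3 - (4)*R2:  [ 0  0  1  |  0  1  1 ]
R1 <- R1 - (5/2)*R3:  [     1      0      0  |  -11/8  -17/8   -5/2 ]
R2 <- R2 - (-1)*R3:  [   0    1    0  |  3/4  3/4    1 ]
Right block of [I | A^{-1}] is the inverse:
[ -11/8  -17/8  -5/2 ]
[   3/4    3/4     1 ]
[     0      1     1 ]

inverse = [-11/8 -17/8 -5/2; 3/4 3/4 1; 0 1 1]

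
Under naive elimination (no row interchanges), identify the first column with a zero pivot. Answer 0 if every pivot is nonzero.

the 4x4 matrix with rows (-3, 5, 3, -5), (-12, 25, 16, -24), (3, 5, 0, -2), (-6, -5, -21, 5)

first zero-pivot column = 4

Naive forward elimination:
R2 <- R2 - (4)*R1:  [  0   5   4  -4 ]
R3 <- R3 - (-1)*R1:  [  0  10   3  -7 ]
R4 <- R4 - (2)*R1:  [   0  -15  -27   15 ]
R3 <- R3 - (2)*R2:  [  0   0  -5   1 ]
R4 <- R4 - (-3)*R2:  [   0    0  -15    3 ]
R4 <- R4 - (3)*R3:  [ 0  0  0  0 ]
Matrix at this point:
[ -3  5   3  -5 ]
[  0  5   4  -4 ]
[  0  0  -5   1 ]
[  0  0   0   0 ]
Pivot entry (4,4) in the last row is zero and there are no rows below to swap with -> zero pivot in column 4 (A is singular).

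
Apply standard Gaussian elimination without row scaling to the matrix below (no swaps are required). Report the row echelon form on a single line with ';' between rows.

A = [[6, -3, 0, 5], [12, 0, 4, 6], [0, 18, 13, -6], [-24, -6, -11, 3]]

REF = [6 -3 0 5; 0 6 4 -4; 0 0 1 6; 0 0 0 5]

Forward elimination:
R2 <- R2 - (2)*R1:  [  0   6   4  -4 ]
R4 <- R4 - (-4)*R1:  [   0  -18  -11   23 ]
R3 <- R3 - (3)*R2:  [ 0  0  1  6 ]
R4 <- R4 - (-3)*R2:  [  0   0   1  11 ]
R4 <- R4 - (1)*R3:  [ 0  0  0  5 ]
Row echelon form:
[ 6  -3  0   5 ]
[ 0   6  4  -4 ]
[ 0   0  1   6 ]
[ 0   0  0   5 ]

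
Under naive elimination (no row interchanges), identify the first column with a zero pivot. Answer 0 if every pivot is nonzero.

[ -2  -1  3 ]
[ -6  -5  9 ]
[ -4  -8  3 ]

Naive forward elimination:
R2 <- R2 - (3)*R1:  [  0  -2   0 ]
R3 <- R3 - (2)*R1:  [  0  -6  -3 ]
R3 <- R3 - (3)*R2:  [  0   0  -3 ]
All pivots nonzero; naive elimination completes without hitting a zero pivot.

first zero-pivot column = 0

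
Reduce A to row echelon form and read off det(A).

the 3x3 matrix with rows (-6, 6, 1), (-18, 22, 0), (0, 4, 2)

det(A) = -120

Forward elimination:
R2 <- R2 - (3)*R1:  [  0   4  -3 ]
R3 <- R3 - (1)*R2:  [ 0  0  5 ]
Upper-triangular form:
[ -6  6   1 ]
[  0  4  -3 ]
[  0  0   5 ]
det(A) = (-1)^0 * (-6) * (4) * (5) = -120  (0 row swaps -> sign +1)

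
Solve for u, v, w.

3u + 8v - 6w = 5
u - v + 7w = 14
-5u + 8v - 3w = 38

Forward elimination on [A|b]:
R2 <- R2 - (1/3)*R1:  [     0  -11/3      9   37/3 ]
R3 <- R3 - (-5/3)*R1:  [     0   64/3    -13  139/3 ]
R3 <- R3 - (-64/11)*R2:  [       0        0   433/11  1299/11 ]
Row echelon form:
[ 3      8      -6  |        5 ]
[ 0  -11/3       9  |     37/3 ]
[ 0      0  433/11  |  1299/11 ]
Back-substitution:
w = (1299/11) / (433/11) = 3
v = (37/3 - (9)*(3)) / (-11/3) = 4
u = (5 - (8)*(4) - (-6)*(3)) / 3 = -3

(-3, 4, 3)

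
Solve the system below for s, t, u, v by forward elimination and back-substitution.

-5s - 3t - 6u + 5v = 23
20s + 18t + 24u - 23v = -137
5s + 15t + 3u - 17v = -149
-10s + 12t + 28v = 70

(1, -5, 2, 5)

Forward elimination on [A|b]:
R2 <- R2 - (-4)*R1:  [   0    6    0   -3  -45 ]
R3 <- R3 - (-1)*R1:  [    0    12    -3   -12  -126 ]
R4 <- R4 - (2)*R1:  [  0  18  12  18  24 ]
R3 <- R3 - (2)*R2:  [   0    0   -3   -6  -36 ]
R4 <- R4 - (3)*R2:  [   0    0   12   27  159 ]
R4 <- R4 - (-4)*R3:  [  0   0   0   3  15 ]
Row echelon form:
[ -5  -3  -6   5  |   23 ]
[  0   6   0  -3  |  -45 ]
[  0   0  -3  -6  |  -36 ]
[  0   0   0   3  |   15 ]
Back-substitution:
v = (15) / 3 = 5
u = (-36 - (-6)*(5)) / -3 = 2
t = (-45 - (-3)*(5)) / 6 = -5
s = (23 - (-3)*(-5) - (-6)*(2) - (5)*(5)) / -5 = 1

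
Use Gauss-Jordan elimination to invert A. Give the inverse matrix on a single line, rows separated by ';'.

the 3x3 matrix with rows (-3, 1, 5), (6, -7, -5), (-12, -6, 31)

Gauss-Jordan on [A | I]:
R1 <- (1/-3)*R1:  [    1  -1/3  -5/3  |  -1/3     0     0 ]
R2 <- R2 - (6)*R1:  [  0  -5   5  |   2   1   0 ]
R3 <- R3 - (-12)*R1:  [   0  -10   11  |   -4    0    1 ]
R2 <- (1/-5)*R2:  [    0     1    -1  |  -2/5  -1/5     0 ]
R1 <- R1 - (-1/3)*R2:  [     1      0     -2  |  -7/15  -1/15      0 ]
R3 <- R3 - (-10)*R2:  [  0   0   1  |  -8  -2   1 ]
R1 <- R1 - (-2)*R3:  [       1        0        0  |  -247/15   -61/15        2 ]
R2 <- R2 - (-1)*R3:  [     0      1      0  |  -42/5  -11/5      1 ]
Right block of [I | A^{-1}] is the inverse:
[ -247/15  -61/15  2 ]
[   -42/5   -11/5  1 ]
[      -8      -2  1 ]

inverse = [-247/15 -61/15 2; -42/5 -11/5 1; -8 -2 1]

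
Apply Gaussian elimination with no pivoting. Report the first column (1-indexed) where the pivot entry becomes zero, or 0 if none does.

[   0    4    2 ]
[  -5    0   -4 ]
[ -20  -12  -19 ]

first zero-pivot column = 1

Naive forward elimination:
Pivot entry (1,1) is zero but row 2 has -5 in column 1 -> naive elimination stops; a row interchange (e.g. R1 <-> R2) would be required here.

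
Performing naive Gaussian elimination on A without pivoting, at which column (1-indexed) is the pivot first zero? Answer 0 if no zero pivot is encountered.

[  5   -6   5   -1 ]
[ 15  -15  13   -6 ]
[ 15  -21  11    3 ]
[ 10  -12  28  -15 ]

Naive forward elimination:
R2 <- R2 - (3)*R1:  [  0   3  -2  -3 ]
R3 <- R3 - (3)*R1:  [  0  -3  -4   6 ]
R4 <- R4 - (2)*R1:  [   0    0   18  -13 ]
R3 <- R3 - (-1)*R2:  [  0   0  -6   3 ]
R4 <- R4 - (-3)*R3:  [  0   0   0  -4 ]
All pivots nonzero; naive elimination completes without hitting a zero pivot.

first zero-pivot column = 0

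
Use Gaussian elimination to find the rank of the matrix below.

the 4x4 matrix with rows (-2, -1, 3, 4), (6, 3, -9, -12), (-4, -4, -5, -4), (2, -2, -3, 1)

rank(A) = 3

Row reduction:
R2 <- R2 - (-3)*R1:  [ 0  0  0  0 ]
R3 <- R3 - (2)*R1:  [   0   -2  -11  -12 ]
R4 <- R4 - (-1)*R1:  [  0  -3   0   5 ]
R2 <-> R3   (pivot in column 2 was zero)
[ -2  -1    3    4 ]
[  0  -2  -11  -12 ]
[  0   0    0    0 ]
[  0  -3    0    5 ]
R4 <- R4 - (3/2)*R2:  [    0     0  33/2    23 ]
R3 <-> R4   (pivot in column 3 was zero)
[ -2  -1     3    4 ]
[  0  -2   -11  -12 ]
[  0   0  33/2   23 ]
[  0   0     0    0 ]
Row echelon form:
[ -2  -1     3    4 ]
[  0  -2   -11  -12 ]
[  0   0  33/2   23 ]
[  0   0     0    0 ]
Nonzero rows / pivot columns: 3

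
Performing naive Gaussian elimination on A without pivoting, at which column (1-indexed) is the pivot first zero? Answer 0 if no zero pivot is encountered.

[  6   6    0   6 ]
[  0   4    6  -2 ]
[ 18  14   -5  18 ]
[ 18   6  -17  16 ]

first zero-pivot column = 0

Naive forward elimination:
R3 <- R3 - (3)*R1:  [  0  -4  -5   0 ]
R4 <- R4 - (3)*R1:  [   0  -12  -17   -2 ]
R3 <- R3 - (-1)*R2:  [  0   0   1  -2 ]
R4 <- R4 - (-3)*R2:  [  0   0   1  -8 ]
R4 <- R4 - (1)*R3:  [  0   0   0  -6 ]
All pivots nonzero; naive elimination completes without hitting a zero pivot.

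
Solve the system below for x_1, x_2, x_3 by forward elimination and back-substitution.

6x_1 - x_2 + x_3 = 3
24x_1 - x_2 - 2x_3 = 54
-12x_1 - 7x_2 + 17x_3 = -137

Forward elimination on [A|b]:
R2 <- R2 - (4)*R1:  [  0   3  -6  42 ]
R3 <- R3 - (-2)*R1:  [    0    -9    19  -131 ]
R3 <- R3 - (-3)*R2:  [  0   0   1  -5 ]
Row echelon form:
[ 6  -1   1  |   3 ]
[ 0   3  -6  |  42 ]
[ 0   0   1  |  -5 ]
Back-substitution:
x_3 = (-5) / 1 = -5
x_2 = (42 - (-6)*(-5)) / 3 = 4
x_1 = (3 - (-1)*(4) - (1)*(-5)) / 6 = 2

(2, 4, -5)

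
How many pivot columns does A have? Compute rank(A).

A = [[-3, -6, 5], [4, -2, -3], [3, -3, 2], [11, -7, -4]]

Row reduction:
R2 <- R2 - (-4/3)*R1:  [    0   -10  11/3 ]
R3 <- R3 - (-1)*R1:  [  0  -9   7 ]
R4 <- R4 - (-11/3)*R1:  [    0   -29  43/3 ]
R3 <- R3 - (9/10)*R2:  [     0      0  37/10 ]
R4 <- R4 - (29/10)*R2:  [     0      0  37/10 ]
R4 <- R4 - (1)*R3:  [ 0  0  0 ]
Row echelon form:
[ -3   -6      5 ]
[  0  -10   11/3 ]
[  0    0  37/10 ]
[  0    0      0 ]
Nonzero rows / pivot columns: 3

rank(A) = 3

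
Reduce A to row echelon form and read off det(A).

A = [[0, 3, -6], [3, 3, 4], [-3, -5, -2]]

Forward elimination:
R1 <-> R2   (pivot in column 1 was zero)
[  3   3   4 ]
[  0   3  -6 ]
[ -3  -5  -2 ]
R3 <- R3 - (-1)*R1:  [  0  -2   2 ]
R3 <- R3 - (-2/3)*R2:  [  0   0  -2 ]
Upper-triangular form:
[ 3  3   4 ]
[ 0  3  -6 ]
[ 0  0  -2 ]
det(A) = (-1)^1 * (3) * (3) * (-2) = 18  (1 row swap -> sign -1)

det(A) = 18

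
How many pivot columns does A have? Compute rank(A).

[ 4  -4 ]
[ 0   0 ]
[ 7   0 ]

rank(A) = 2

Row reduction:
R3 <- R3 - (7/4)*R1:  [ 0  7 ]
R2 <-> R3   (pivot in column 2 was zero)
[ 4  -4 ]
[ 0   7 ]
[ 0   0 ]
Row echelon form:
[ 4  -4 ]
[ 0   7 ]
[ 0   0 ]
Nonzero rows / pivot columns: 2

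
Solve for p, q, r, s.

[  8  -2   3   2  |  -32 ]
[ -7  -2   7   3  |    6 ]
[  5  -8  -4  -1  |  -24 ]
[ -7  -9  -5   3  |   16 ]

(-3, 2, -2, 1)

Forward elimination on [A|b]:
R2 <- R2 - (-7/8)*R1:  [     0  -15/4   77/8   19/4    -22 ]
R3 <- R3 - (5/8)*R1:  [     0  -27/4  -47/8   -9/4     -4 ]
R4 <- R4 - (-7/8)*R1:  [     0  -43/4  -19/8   19/4    -12 ]
R3 <- R3 - (9/5)*R2:  [      0       0  -116/5   -54/5   178/5 ]
R4 <- R4 - (43/15)*R2:  [       0        0  -899/30  -133/15   766/15 ]
R4 <- R4 - (31/24)*R3:  [     0      0      0  61/12  61/12 ]
Row echelon form:
[ 8     -2       3      2  |    -32 ]
[ 0  -15/4    77/8   19/4  |    -22 ]
[ 0      0  -116/5  -54/5  |  178/5 ]
[ 0      0       0  61/12  |  61/12 ]
Back-substitution:
s = (61/12) / (61/12) = 1
r = (178/5 - (-54/5)*(1)) / (-116/5) = -2
q = (-22 - (77/8)*(-2) - (19/4)*(1)) / (-15/4) = 2
p = (-32 - (-2)*(2) - (3)*(-2) - (2)*(1)) / 8 = -3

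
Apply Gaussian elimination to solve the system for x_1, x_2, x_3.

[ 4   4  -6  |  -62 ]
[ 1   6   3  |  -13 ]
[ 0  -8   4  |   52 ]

Forward elimination on [A|b]:
R2 <- R2 - (1/4)*R1:  [   0    5  9/2  5/2 ]
R3 <- R3 - (-8/5)*R2:  [    0     0  56/5    56 ]
Row echelon form:
[ 4  4    -6  |  -62 ]
[ 0  5   9/2  |  5/2 ]
[ 0  0  56/5  |   56 ]
Back-substitution:
x_3 = (56) / (56/5) = 5
x_2 = (5/2 - (9/2)*(5)) / 5 = -4
x_1 = (-62 - (4)*(-4) - (-6)*(5)) / 4 = -4

(-4, -4, 5)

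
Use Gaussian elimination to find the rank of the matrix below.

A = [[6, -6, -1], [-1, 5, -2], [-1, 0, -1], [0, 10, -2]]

Row reduction:
R2 <- R2 - (-1/6)*R1:  [     0      4  -13/6 ]
R3 <- R3 - (-1/6)*R1:  [    0    -1  -7/6 ]
R3 <- R3 - (-1/4)*R2:  [      0       0  -41/24 ]
R4 <- R4 - (5/2)*R2:  [     0      0  41/12 ]
R4 <- R4 - (-2)*R3:  [ 0  0  0 ]
Row echelon form:
[ 6  -6      -1 ]
[ 0   4   -13/6 ]
[ 0   0  -41/24 ]
[ 0   0       0 ]
Nonzero rows / pivot columns: 3

rank(A) = 3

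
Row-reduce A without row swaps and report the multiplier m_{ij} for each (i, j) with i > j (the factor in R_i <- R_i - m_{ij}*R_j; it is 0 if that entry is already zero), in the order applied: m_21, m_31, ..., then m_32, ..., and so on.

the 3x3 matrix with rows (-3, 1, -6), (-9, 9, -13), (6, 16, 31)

Forward elimination:
R2 <- R2 - (3)*R1:  [ 0  6  5 ]
R3 <- R3 - (-2)*R1:  [  0  18  19 ]
R3 <- R3 - (3)*R2:  [ 0  0  4 ]
Multipliers (in order of application): m_{21} = 3, m_{31} = -2, m_{32} = 3

multipliers: 3, -2, 3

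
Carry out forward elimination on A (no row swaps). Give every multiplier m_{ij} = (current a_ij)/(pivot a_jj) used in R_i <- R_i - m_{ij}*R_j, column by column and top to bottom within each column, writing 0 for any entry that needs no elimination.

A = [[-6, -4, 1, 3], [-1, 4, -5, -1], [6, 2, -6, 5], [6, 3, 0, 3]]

multipliers: 1/6, -1, -1, -3/7, -3/14, 3/202

Forward elimination:
R2 <- R2 - (1/6)*R1:  [     0   14/3  -31/6   -3/2 ]
R3 <- R3 - (-1)*R1:  [  0  -2  -5   8 ]
R4 <- R4 - (-1)*R1:  [  0  -1   1   6 ]
R3 <- R3 - (-3/7)*R2:  [       0        0  -101/14   103/14 ]
R4 <- R4 - (-3/14)*R2:  [      0       0   -3/28  159/28 ]
R4 <- R4 - (3/202)*R3:  [        0         0         0  1125/202 ]
Multipliers (in order of application): m_{21} = 1/6, m_{31} = -1, m_{41} = -1, m_{32} = -3/7, m_{42} = -3/14, m_{43} = 3/202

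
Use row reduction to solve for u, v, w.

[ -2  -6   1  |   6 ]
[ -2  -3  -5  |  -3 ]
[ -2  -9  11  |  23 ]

(-5, 1, 2)

Forward elimination on [A|b]:
R2 <- R2 - (1)*R1:  [  0   3  -6  -9 ]
R3 <- R3 - (1)*R1:  [  0  -3  10  17 ]
R3 <- R3 - (-1)*R2:  [ 0  0  4  8 ]
Row echelon form:
[ -2  -6   1  |   6 ]
[  0   3  -6  |  -9 ]
[  0   0   4  |   8 ]
Back-substitution:
w = (8) / 4 = 2
v = (-9 - (-6)*(2)) / 3 = 1
u = (6 - (-6)*(1) - (1)*(2)) / -2 = -5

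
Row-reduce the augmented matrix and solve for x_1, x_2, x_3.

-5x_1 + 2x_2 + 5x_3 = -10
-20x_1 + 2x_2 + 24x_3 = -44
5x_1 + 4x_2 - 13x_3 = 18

Forward elimination on [A|b]:
R2 <- R2 - (4)*R1:  [  0  -6   4  -4 ]
R3 <- R3 - (-1)*R1:  [  0   6  -8   8 ]
R3 <- R3 - (-1)*R2:  [  0   0  -4   4 ]
Row echelon form:
[ -5   2   5  |  -10 ]
[  0  -6   4  |   -4 ]
[  0   0  -4  |    4 ]
Back-substitution:
x_3 = (4) / -4 = -1
x_2 = (-4 - (4)*(-1)) / -6 = 0
x_1 = (-10 - (2)*(0) - (5)*(-1)) / -5 = 1

(1, 0, -1)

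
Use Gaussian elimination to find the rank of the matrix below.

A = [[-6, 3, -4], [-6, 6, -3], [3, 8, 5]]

Row reduction:
R2 <- R2 - (1)*R1:  [ 0  3  1 ]
R3 <- R3 - (-1/2)*R1:  [    0  19/2     3 ]
R3 <- R3 - (19/6)*R2:  [    0     0  -1/6 ]
Row echelon form:
[ -6  3    -4 ]
[  0  3     1 ]
[  0  0  -1/6 ]
Nonzero rows / pivot columns: 3

rank(A) = 3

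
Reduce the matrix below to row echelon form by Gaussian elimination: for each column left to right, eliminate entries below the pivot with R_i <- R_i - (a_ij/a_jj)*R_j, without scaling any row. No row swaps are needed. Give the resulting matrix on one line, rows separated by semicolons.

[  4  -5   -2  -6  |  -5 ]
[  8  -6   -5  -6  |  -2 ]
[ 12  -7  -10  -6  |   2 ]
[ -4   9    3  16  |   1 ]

REF = [4 -5 -2 -6 -5; 0 4 -1 6 8; 0 0 -2 0 1; 0 0 0 4 -11]

Forward elimination:
R2 <- R2 - (2)*R1:  [  0   4  -1   6   8 ]
R3 <- R3 - (3)*R1:  [  0   8  -4  12  17 ]
R4 <- R4 - (-1)*R1:  [  0   4   1  10  -4 ]
R3 <- R3 - (2)*R2:  [  0   0  -2   0   1 ]
R4 <- R4 - (1)*R2:  [   0    0    2    4  -12 ]
R4 <- R4 - (-1)*R3:  [   0    0    0    4  -11 ]
Row echelon form:
[ 4  -5  -2  -6  |   -5 ]
[ 0   4  -1   6  |    8 ]
[ 0   0  -2   0  |    1 ]
[ 0   0   0   4  |  -11 ]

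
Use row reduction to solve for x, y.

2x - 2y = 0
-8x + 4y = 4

(-1, -1)

Forward elimination on [A|b]:
R2 <- R2 - (-4)*R1:  [  0  -4   4 ]
Row echelon form:
[ 2  -2  |  0 ]
[ 0  -4  |  4 ]
Back-substitution:
y = (4) / -4 = -1
x = (0 - (-2)*(-1)) / 2 = -1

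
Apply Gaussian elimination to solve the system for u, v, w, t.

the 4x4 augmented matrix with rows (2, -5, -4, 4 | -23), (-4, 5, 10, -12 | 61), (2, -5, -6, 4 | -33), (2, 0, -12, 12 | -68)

(-4, -1, 5, 0)

Forward elimination on [A|b]:
R2 <- R2 - (-2)*R1:  [  0  -5   2  -4  15 ]
R3 <- R3 - (1)*R1:  [   0    0   -2    0  -10 ]
R4 <- R4 - (1)*R1:  [   0    5   -8    8  -45 ]
R4 <- R4 - (-1)*R2:  [   0    0   -6    4  -30 ]
R4 <- R4 - (3)*R3:  [ 0  0  0  4  0 ]
Row echelon form:
[ 2  -5  -4   4  |  -23 ]
[ 0  -5   2  -4  |   15 ]
[ 0   0  -2   0  |  -10 ]
[ 0   0   0   4  |    0 ]
Back-substitution:
t = (0) / 4 = 0
w = (-10) / -2 = 5
v = (15 - (2)*(5) - (-4)*(0)) / -5 = -1
u = (-23 - (-5)*(-1) - (-4)*(5) - (4)*(0)) / 2 = -4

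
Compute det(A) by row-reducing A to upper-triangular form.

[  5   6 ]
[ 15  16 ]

det(A) = -10

Forward elimination:
R2 <- R2 - (3)*R1:  [  0  -2 ]
Upper-triangular form:
[ 5   6 ]
[ 0  -2 ]
det(A) = (-1)^0 * (5) * (-2) = -10  (0 row swaps -> sign +1)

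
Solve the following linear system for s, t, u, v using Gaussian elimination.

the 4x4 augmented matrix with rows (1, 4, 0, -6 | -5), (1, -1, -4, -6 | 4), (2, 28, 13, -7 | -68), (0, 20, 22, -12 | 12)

Forward elimination on [A|b]:
R2 <- R2 - (1)*R1:  [  0  -5  -4   0   9 ]
R3 <- R3 - (2)*R1:  [   0   20   13    5  -58 ]
R3 <- R3 - (-4)*R2:  [   0    0   -3    5  -22 ]
R4 <- R4 - (-4)*R2:  [   0    0    6  -12   48 ]
R4 <- R4 - (-2)*R3:  [  0   0   0  -2   4 ]
Row echelon form:
[ 1   4   0  -6  |   -5 ]
[ 0  -5  -4   0  |    9 ]
[ 0   0  -3   5  |  -22 ]
[ 0   0   0  -2  |    4 ]
Back-substitution:
v = (4) / -2 = -2
u = (-22 - (5)*(-2)) / -3 = 4
t = (9 - (-4)*(4)) / -5 = -5
s = (-5 - (4)*(-5) - (-6)*(-2)) / 1 = 3

(3, -5, 4, -2)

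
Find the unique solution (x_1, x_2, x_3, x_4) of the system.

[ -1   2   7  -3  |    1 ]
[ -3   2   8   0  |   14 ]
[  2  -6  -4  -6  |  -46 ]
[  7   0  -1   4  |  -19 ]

Forward elimination on [A|b]:
R2 <- R2 - (3)*R1:  [   0   -4  -13    9   11 ]
R3 <- R3 - (-2)*R1:  [   0   -2   10  -12  -44 ]
R4 <- R4 - (-7)*R1:  [   0   14   48  -17  -12 ]
R3 <- R3 - (1/2)*R2:  [     0      0   33/2  -33/2  -99/2 ]
R4 <- R4 - (-7/2)*R2:  [    0     0   5/2  29/2  53/2 ]
R4 <- R4 - (5/33)*R3:  [  0   0   0  17  34 ]
Row echelon form:
[ -1   2     7     -3  |      1 ]
[  0  -4   -13      9  |     11 ]
[  0   0  33/2  -33/2  |  -99/2 ]
[  0   0     0     17  |     34 ]
Back-substitution:
x_4 = (34) / 17 = 2
x_3 = (-99/2 - (-33/2)*(2)) / (33/2) = -1
x_2 = (11 - (-13)*(-1) - (9)*(2)) / -4 = 5
x_1 = (1 - (2)*(5) - (7)*(-1) - (-3)*(2)) / -1 = -4

(-4, 5, -1, 2)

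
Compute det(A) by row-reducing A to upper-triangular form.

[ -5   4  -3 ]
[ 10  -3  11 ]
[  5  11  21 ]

Forward elimination:
R2 <- R2 - (-2)*R1:  [ 0  5  5 ]
R3 <- R3 - (-1)*R1:  [  0  15  18 ]
R3 <- R3 - (3)*R2:  [ 0  0  3 ]
Upper-triangular form:
[ -5  4  -3 ]
[  0  5   5 ]
[  0  0   3 ]
det(A) = (-1)^0 * (-5) * (5) * (3) = -75  (0 row swaps -> sign +1)

det(A) = -75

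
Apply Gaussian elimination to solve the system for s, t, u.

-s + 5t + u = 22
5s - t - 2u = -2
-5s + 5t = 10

(2, 4, 4)

Forward elimination on [A|b]:
R2 <- R2 - (-5)*R1:  [   0   24    3  108 ]
R3 <- R3 - (5)*R1:  [    0   -20    -5  -100 ]
R3 <- R3 - (-5/6)*R2:  [    0     0  -5/2   -10 ]
Row echelon form:
[ -1   5     1  |   22 ]
[  0  24     3  |  108 ]
[  0   0  -5/2  |  -10 ]
Back-substitution:
u = (-10) / (-5/2) = 4
t = (108 - (3)*(4)) / 24 = 4
s = (22 - (5)*(4) - (1)*(4)) / -1 = 2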